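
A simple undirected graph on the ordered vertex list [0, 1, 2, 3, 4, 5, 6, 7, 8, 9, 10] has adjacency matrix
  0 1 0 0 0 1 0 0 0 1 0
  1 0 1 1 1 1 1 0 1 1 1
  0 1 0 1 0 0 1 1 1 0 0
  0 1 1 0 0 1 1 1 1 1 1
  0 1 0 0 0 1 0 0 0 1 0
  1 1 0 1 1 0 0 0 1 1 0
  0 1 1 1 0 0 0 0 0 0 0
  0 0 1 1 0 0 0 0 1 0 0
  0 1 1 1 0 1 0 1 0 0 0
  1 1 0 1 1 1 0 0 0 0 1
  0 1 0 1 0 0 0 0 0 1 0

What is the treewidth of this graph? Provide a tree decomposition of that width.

Treewidth 3.
Bags: B1 = {1, 3, 5, 8}  B2 = {1, 2, 3, 8}  B3 = {1, 3, 5, 9}  B4 = {0, 1, 5, 9}  B5 = {2, 3, 7, 8}  B6 = {1, 4, 5, 9}  B7 = {1, 2, 3, 6}  B8 = {1, 3, 9, 10}
Tree: B1–B2, B1–B3, B3–B4, B2–B5, B3–B6, B2–B7, B3–B8

Each bag holds 4 vertices, so the decomposition has width 3, which upper-bounds the treewidth. On the other hand G contains the 4-clique {0, 1, 5, 9}. A clique must lie in a single bag of any decomposition, so no decomposition can have width below 3. Combining the bounds, tw(G) = 3.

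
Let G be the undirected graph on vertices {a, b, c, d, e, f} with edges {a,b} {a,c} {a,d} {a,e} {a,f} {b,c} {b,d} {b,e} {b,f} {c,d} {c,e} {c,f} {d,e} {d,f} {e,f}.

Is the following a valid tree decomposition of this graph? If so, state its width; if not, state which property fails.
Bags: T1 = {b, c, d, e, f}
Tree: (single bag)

No — vertex a appears in no bag.

A tree decomposition must satisfy three properties: every vertex lies in some bag; for every edge, both endpoints lie together in some bag; and for every vertex, the bags containing it form a connected subtree. Here vertex a appears in no bag, so the decomposition is invalid.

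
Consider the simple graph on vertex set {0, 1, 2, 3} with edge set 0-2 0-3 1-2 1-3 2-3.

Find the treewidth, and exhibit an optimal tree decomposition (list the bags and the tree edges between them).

Treewidth 2.
One such decomposition:
Bags: B1 = {0, 2, 3}  B2 = {1, 2, 3}
Tree: B1–B2

Each bag holds 3 vertices, so the decomposition has width 2, which upper-bounds the treewidth. For the lower bound, the 3 vertices {0, 2, 3} are pairwise adjacent, and any tree decomposition puts a clique entirely inside one bag — forcing width ≥ 2. Hence tw(G) = 2 exactly.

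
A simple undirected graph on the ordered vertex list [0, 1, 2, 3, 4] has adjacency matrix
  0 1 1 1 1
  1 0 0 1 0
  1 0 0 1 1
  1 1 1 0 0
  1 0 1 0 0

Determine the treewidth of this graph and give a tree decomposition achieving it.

Every bag has size at most 3, so the width is 3 − 1 = 2 and tw(G) ≤ 2. Conversely, {0, 1, 3} is a clique of size 3, and the vertices of any clique must share a bag in every tree decomposition; so some bag has ≥ 3 vertices and tw(G) ≥ 2. Therefore the treewidth is 2.

Treewidth 2.
One optimal decomposition is:
Bags: B1 = {0, 2, 3}  B2 = {0, 2, 4}  B3 = {0, 1, 3}
Tree: B1–B2, B1–B3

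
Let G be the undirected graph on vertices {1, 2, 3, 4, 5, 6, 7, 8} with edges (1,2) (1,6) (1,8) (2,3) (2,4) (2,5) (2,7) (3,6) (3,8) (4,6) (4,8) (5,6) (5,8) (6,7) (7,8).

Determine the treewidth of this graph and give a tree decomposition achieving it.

Each bag holds 4 vertices, so the decomposition has width 3, which upper-bounds the treewidth. For the lower bound: the 4 vertex sets {2,5}, {6,7}, {8}, {1} are disjoint, each induces a connected subgraph, and every pair is joined by at least one edge of G. Contracting each set to a single vertex therefore yields K_{4} as a minor, and since treewidth is minor-monotone, tw(G) ≥ tw(K_{4}) = 3. Combining the bounds, tw(G) = 3.

Treewidth 3.
One optimal decomposition is:
Bags: B1 = {2, 5, 6, 8}  B2 = {2, 6, 7, 8}  B3 = {1, 2, 6, 8}  B4 = {2, 4, 6, 8}  B5 = {2, 3, 6, 8}
Tree: B1–B2, B2–B3, B3–B4, B4–B5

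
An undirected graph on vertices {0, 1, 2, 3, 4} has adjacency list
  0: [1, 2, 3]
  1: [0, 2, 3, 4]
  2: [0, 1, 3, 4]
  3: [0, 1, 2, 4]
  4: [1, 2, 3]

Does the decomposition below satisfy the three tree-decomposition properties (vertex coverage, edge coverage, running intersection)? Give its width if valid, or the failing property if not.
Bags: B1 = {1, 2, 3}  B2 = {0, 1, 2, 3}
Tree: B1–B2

No — vertex 4 appears in no bag.

A tree decomposition must satisfy three properties: every vertex lies in some bag; for every edge, both endpoints lie together in some bag; and for every vertex, the bags containing it form a connected subtree. Here vertex 4 appears in no bag, so the decomposition is invalid.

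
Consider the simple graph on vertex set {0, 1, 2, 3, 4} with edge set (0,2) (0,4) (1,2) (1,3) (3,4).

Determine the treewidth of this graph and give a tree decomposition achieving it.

Treewidth 2.
One such decomposition:
Bags: B1 = {0, 2, 4}  B2 = {2, 3, 4}  B3 = {1, 2, 3}
Tree: B1–B2, B2–B3

Each bag holds 3 vertices, so the decomposition has width 2, which upper-bounds the treewidth. The edges 2–0–4–3–1–2 form a cycle, so G is not a tree and its treewidth is at least 2. The upper and lower bounds meet at 2, so that is the treewidth.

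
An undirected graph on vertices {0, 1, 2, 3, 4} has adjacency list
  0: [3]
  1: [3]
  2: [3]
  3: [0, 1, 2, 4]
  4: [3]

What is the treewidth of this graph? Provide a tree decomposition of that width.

Every bag has size at most 2, so the width is 2 − 1 = 1 and tw(G) ≤ 1. Since G has at least one edge (e.g. 2–3), it is not an edgeless graph, so tw(G) ≥ 1. Therefore the treewidth is 1.

Treewidth 1.
Bags: B1 = {2, 3}  B2 = {1, 3}  B3 = {0, 3}  B4 = {3, 4}
Tree: B1–B2, B1–B3, B2–B4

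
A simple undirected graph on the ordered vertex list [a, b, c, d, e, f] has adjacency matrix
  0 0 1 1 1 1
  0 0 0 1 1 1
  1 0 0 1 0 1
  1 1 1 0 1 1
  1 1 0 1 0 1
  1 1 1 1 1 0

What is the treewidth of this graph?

3

A width-3 tree decomposition is:
Bags: B1 = {b, d, e, f}  B2 = {a, d, e, f}  B3 = {a, c, d, f}
Tree: B1–B2, B2–B3
Every bag has size at most 4, so the width is 4 − 1 = 3 and tw(G) ≤ 3. Conversely, {a, d, e, f} is a clique of size 4, and the vertices of any clique must share a bag in every tree decomposition; so some bag has ≥ 4 vertices and tw(G) ≥ 3. The upper and lower bounds meet at 3, so that is the treewidth.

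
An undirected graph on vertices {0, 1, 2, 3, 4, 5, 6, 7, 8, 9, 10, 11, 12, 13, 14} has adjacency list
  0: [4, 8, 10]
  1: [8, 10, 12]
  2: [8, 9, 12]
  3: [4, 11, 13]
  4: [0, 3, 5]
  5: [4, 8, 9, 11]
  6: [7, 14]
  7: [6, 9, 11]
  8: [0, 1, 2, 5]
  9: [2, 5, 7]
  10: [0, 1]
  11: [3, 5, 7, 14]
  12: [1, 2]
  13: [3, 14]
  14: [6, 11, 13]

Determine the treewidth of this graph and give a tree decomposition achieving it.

Every bag has size at most 4, so the width is 4 − 1 = 3 and tw(G) ≤ 3. For the lower bound: the 4 vertex sets {6,13,14}, {7}, {11}, {3,4,5,9} are disjoint, each induces a connected subgraph, and every pair is joined by at least one edge of G. Contracting each set to a single vertex therefore yields K_{4} as a minor, and since treewidth is minor-monotone, tw(G) ≥ tw(K_{4}) = 3. Therefore the treewidth is 3.

Treewidth 3.
One such decomposition:
Bags: B1 = {6, 7, 13, 14}  B2 = {7, 11, 13, 14}  B3 = {3, 7, 11, 13}  B4 = {3, 7, 9, 11}  B5 = {3, 5, 9, 11}  B6 = {3, 4, 5, 9}  B7 = {2, 4, 5, 9}  B8 = {2, 4, 5, 8}  B9 = {0, 2, 4, 8}  B10 = {0, 2, 8, 12}  B11 = {0, 1, 8, 12}  B12 = {0, 1, 10, 12}
Tree: B1–B2, B2–B3, B3–B4, B4–B5, B5–B6, B6–B7, B7–B8, B8–B9, B9–B10, B10–B11, B11–B12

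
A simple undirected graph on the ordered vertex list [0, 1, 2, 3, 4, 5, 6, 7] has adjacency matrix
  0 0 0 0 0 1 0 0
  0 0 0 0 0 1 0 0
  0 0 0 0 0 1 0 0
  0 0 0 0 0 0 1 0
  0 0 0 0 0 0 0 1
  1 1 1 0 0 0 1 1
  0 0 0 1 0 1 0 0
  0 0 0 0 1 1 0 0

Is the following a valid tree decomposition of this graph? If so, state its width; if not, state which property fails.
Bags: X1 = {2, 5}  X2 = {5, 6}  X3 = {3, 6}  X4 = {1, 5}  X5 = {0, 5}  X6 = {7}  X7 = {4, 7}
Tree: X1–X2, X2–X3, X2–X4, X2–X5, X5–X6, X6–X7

No — edge (5,7) lies in no bag.

A tree decomposition must satisfy three properties: every vertex lies in some bag; for every edge, both endpoints lie together in some bag; and for every vertex, the bags containing it form a connected subtree. Here edge (5,7) lies in no bag, so the decomposition is invalid.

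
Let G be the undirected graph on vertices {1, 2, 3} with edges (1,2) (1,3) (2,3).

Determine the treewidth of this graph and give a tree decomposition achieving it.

A single bag containing all 3 vertices is trivially a valid decomposition of width 2. For the lower bound, the 3 vertices {1, 2, 3} are pairwise adjacent, and any tree decomposition puts a clique entirely inside one bag — forcing width ≥ 2. Combining the bounds, tw(G) = 2.

Treewidth 2.
One such decomposition:
Bags: B1 = {1, 2, 3}
Tree: (single bag)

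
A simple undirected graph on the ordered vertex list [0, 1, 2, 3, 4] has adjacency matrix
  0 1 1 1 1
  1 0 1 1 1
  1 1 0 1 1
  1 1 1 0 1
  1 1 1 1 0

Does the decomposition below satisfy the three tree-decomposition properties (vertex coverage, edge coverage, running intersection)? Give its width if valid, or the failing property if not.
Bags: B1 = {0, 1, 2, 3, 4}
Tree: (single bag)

Checking the three conditions: (i) the bags cover all of {0, 1, 2, 3, 4}; (ii) for each edge, some bag contains both endpoints; (iii) the bags containing any fixed vertex form a subtree. All hold, so the decomposition is valid with width 5 − 1 = 4.

Yes; width 4.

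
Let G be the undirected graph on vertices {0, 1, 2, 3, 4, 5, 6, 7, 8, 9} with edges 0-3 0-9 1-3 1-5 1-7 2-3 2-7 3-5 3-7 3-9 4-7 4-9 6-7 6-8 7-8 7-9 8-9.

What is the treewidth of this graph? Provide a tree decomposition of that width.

Each bag holds 3 vertices, so the decomposition has width 2, which upper-bounds the treewidth. For the lower bound, the 3 vertices {0, 3, 9} are pairwise adjacent, and any tree decomposition puts a clique entirely inside one bag — forcing width ≥ 2. The upper and lower bounds meet at 2, so that is the treewidth.

Treewidth 2.
One optimal decomposition is:
Bags: B1 = {4, 7, 9}  B2 = {3, 7, 9}  B3 = {1, 3, 7}  B4 = {7, 8, 9}  B5 = {6, 7, 8}  B6 = {2, 3, 7}  B7 = {1, 3, 5}  B8 = {0, 3, 9}
Tree: B1–B2, B2–B3, B2–B4, B4–B5, B2–B6, B3–B7, B2–B8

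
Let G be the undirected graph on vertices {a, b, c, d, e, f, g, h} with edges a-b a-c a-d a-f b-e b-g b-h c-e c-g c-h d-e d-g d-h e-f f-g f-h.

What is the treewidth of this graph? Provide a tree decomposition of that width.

Treewidth 4.
Bags: B1 = {a, d, e, g, h}  B2 = {a, c, e, g, h}  B3 = {a, b, e, g, h}  B4 = {a, e, f, g, h}
Tree: B1–B2, B2–B3, B3–B4

The largest bag has 5 vertices, giving width 4; this decomposition certifies tw(G) ≤ 4. For the lower bound: the 5 vertex sets {d,g}, {c,e}, {a,b}, {h}, {f} are disjoint, each induces a connected subgraph, and every pair is joined by at least one edge of G. Contracting each set to a single vertex therefore yields K_{5} as a minor, and since treewidth is minor-monotone, tw(G) ≥ tw(K_{5}) = 4. Therefore the treewidth is 4.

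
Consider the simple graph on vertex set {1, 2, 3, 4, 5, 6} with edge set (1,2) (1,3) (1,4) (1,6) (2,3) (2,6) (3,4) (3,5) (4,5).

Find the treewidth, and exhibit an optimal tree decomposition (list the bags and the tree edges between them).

Treewidth 2.
Bags: B1 = {1, 2, 6}  B2 = {1, 2, 3}  B3 = {1, 3, 4}  B4 = {3, 4, 5}
Tree: B1–B2, B2–B3, B3–B4

Every bag has size at most 3, so the width is 3 − 1 = 2 and tw(G) ≤ 2. Conversely, {1, 2, 3} is a clique of size 3, and the vertices of any clique must share a bag in every tree decomposition; so some bag has ≥ 3 vertices and tw(G) ≥ 2. Combining the bounds, tw(G) = 2.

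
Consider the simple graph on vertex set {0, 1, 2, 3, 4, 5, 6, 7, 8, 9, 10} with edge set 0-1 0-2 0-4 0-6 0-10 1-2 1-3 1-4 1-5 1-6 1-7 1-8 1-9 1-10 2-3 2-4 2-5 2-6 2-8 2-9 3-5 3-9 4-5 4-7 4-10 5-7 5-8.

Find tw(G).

A width-3 tree decomposition is:
Bags: B1 = {0, 1, 2, 4}  B2 = {1, 2, 4, 5}  B3 = {1, 2, 5, 8}  B4 = {0, 1, 4, 10}  B5 = {0, 1, 2, 6}  B6 = {1, 4, 5, 7}  B7 = {1, 2, 3, 5}  B8 = {1, 2, 3, 9}
Tree: B1–B2, B2–B3, B1–B4, B1–B5, B2–B6, B3–B7, B7–B8
Every bag has size at most 4, so the width is 4 − 1 = 3 and tw(G) ≤ 3. Conversely, {0, 1, 2, 4} is a clique of size 4, and the vertices of any clique must share a bag in every tree decomposition; so some bag has ≥ 4 vertices and tw(G) ≥ 3. Therefore the treewidth is 3.

3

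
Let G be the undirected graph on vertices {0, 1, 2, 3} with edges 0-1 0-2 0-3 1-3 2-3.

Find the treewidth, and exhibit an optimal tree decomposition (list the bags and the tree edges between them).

Each bag holds 3 vertices, so the decomposition has width 2, which upper-bounds the treewidth. For the lower bound, the 3 vertices {0, 1, 3} are pairwise adjacent, and any tree decomposition puts a clique entirely inside one bag — forcing width ≥ 2. Therefore the treewidth is 2.

Treewidth 2.
One optimal decomposition is:
Bags: B1 = {0, 1, 3}  B2 = {0, 2, 3}
Tree: B1–B2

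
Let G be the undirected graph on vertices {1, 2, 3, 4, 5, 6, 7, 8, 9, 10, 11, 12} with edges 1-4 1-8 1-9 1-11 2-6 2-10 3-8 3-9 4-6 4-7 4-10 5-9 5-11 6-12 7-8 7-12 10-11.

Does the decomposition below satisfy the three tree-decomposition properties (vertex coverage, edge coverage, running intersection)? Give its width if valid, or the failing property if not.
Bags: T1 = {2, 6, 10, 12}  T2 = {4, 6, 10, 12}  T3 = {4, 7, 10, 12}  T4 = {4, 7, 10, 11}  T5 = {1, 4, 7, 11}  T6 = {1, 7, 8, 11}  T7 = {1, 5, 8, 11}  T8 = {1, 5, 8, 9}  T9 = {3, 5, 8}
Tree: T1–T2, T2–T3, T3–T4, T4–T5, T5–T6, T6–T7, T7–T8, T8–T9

A tree decomposition must satisfy three properties: every vertex lies in some bag; for every edge, both endpoints lie together in some bag; and for every vertex, the bags containing it form a connected subtree. Here edge (9,3) lies in no bag, so the decomposition is invalid.

No — edge (9,3) lies in no bag.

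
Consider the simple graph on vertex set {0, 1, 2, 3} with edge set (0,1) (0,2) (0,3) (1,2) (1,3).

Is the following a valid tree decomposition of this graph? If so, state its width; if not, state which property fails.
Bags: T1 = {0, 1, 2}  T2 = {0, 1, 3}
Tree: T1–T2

Yes; width 2.

Checking the three conditions: (i) the bags cover all of {0, 1, 2, 3}; (ii) for each edge, some bag contains both endpoints; (iii) the bags containing any fixed vertex form a subtree. All hold, so the decomposition is valid with width 3 − 1 = 2.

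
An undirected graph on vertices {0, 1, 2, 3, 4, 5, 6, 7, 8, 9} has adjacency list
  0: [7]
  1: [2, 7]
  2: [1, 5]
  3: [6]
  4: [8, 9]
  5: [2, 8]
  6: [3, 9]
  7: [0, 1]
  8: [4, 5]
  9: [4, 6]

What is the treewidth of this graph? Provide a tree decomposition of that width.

The largest bag has 2 vertices, giving width 1; this decomposition certifies tw(G) ≤ 1. Since G has at least one edge (e.g. 0–7), it is not an edgeless graph, so tw(G) ≥ 1. The upper and lower bounds meet at 1, so that is the treewidth.

Treewidth 1.
Bags: B1 = {0, 7}  B2 = {1, 7}  B3 = {1, 2}  B4 = {2, 5}  B5 = {5, 8}  B6 = {4, 8}  B7 = {4, 9}  B8 = {6, 9}  B9 = {3, 6}
Tree: B1–B2, B2–B3, B3–B4, B4–B5, B5–B6, B6–B7, B7–B8, B8–B9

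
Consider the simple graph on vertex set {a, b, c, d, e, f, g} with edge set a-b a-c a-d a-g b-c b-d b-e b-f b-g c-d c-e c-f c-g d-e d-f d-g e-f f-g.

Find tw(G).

4

A width-4 tree decomposition is:
Bags: B1 = {b, c, d, f, g}  B2 = {b, c, d, e, f}  B3 = {a, b, c, d, g}
Tree: B1–B2, B1–B3
Every bag has size at most 5, so the width is 5 − 1 = 4 and tw(G) ≤ 4. Conversely, {b, c, d, f, g} is a clique of size 5, and the vertices of any clique must share a bag in every tree decomposition; so some bag has ≥ 5 vertices and tw(G) ≥ 4. Therefore the treewidth is 4.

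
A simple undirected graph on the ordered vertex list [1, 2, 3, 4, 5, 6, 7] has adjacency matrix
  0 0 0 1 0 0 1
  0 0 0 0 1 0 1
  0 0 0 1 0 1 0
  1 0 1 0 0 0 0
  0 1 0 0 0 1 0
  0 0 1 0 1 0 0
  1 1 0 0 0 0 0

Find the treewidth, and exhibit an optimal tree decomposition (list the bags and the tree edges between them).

Treewidth 2.
Bags: B1 = {3, 5, 6}  B2 = {2, 3, 5}  B3 = {2, 3, 7}  B4 = {1, 3, 7}  B5 = {1, 3, 4}
Tree: B1–B2, B2–B3, B3–B4, B4–B5

Every bag has size at most 3, so the width is 3 − 1 = 2 and tw(G) ≤ 2. The edges 3–6–5–2–7–1–4–3 form a cycle, so G is not a tree and its treewidth is at least 2. Combining the bounds, tw(G) = 2.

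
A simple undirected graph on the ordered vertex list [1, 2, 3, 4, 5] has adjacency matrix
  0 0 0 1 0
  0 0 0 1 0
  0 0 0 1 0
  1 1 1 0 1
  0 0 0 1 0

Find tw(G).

A width-1 tree decomposition is:
Bags: B1 = {1, 4}  B2 = {3, 4}  B3 = {4, 5}  B4 = {2, 4}
Tree: B1–B2, B1–B3, B1–B4
The largest bag has 2 vertices, giving width 1; this decomposition certifies tw(G) ≤ 1. G has an edge, so its treewidth is at least 1. The upper and lower bounds meet at 1, so that is the treewidth.

1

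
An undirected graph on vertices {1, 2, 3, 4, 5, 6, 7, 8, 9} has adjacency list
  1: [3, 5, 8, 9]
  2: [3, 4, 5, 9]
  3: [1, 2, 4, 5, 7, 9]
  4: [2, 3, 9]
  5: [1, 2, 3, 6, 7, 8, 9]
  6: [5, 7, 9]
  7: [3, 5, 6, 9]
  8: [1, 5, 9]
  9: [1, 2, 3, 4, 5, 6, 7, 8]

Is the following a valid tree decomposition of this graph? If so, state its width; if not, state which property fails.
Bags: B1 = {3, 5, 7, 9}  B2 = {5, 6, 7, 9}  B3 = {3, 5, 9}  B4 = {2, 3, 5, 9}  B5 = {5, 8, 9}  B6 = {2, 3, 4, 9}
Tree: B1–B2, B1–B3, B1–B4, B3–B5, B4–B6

A tree decomposition must satisfy three properties: every vertex lies in some bag; for every edge, both endpoints lie together in some bag; and for every vertex, the bags containing it form a connected subtree. Here vertex 1 appears in no bag, so the decomposition is invalid.

No — vertex 1 appears in no bag.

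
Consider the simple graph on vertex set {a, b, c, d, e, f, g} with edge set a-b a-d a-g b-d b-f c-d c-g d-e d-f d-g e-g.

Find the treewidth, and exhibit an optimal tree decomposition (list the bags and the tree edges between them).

Treewidth 2.
One optimal decomposition is:
Bags: B1 = {a, d, g}  B2 = {a, b, d}  B3 = {b, d, f}  B4 = {d, e, g}  B5 = {c, d, g}
Tree: B1–B2, B2–B3, B1–B4, B4–B5

Every bag has size at most 3, so the width is 3 − 1 = 2 and tw(G) ≤ 2. On the other hand G contains the 3-clique {d, e, g}. A clique must lie in a single bag of any decomposition, so no decomposition can have width below 2. The upper and lower bounds meet at 2, so that is the treewidth.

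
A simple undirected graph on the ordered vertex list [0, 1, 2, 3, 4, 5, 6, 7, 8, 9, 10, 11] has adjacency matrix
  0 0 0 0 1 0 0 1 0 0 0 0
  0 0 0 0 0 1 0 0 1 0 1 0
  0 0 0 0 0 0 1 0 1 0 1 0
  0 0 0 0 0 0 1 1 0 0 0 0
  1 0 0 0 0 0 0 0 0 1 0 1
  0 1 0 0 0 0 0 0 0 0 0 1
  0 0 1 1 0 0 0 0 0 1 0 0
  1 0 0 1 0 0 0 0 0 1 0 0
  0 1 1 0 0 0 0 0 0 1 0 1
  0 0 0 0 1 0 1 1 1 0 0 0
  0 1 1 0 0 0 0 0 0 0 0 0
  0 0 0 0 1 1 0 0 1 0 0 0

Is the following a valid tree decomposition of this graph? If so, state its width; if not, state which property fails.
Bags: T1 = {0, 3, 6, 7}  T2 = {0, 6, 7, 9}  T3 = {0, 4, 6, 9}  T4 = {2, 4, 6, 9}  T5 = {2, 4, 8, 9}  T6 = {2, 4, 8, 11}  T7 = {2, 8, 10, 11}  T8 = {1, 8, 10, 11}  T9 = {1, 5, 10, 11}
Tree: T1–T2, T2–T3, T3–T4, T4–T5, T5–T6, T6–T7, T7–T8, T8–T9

Checking the three conditions: (i) the bags cover all of {0, 1, 2, 3, 4, 5, 6, 7, 8, 9, 10, 11}; (ii) for each edge, some bag contains both endpoints; (iii) the bags containing any fixed vertex form a subtree. All hold, so the decomposition is valid with width 4 − 1 = 3.

Yes; width 3.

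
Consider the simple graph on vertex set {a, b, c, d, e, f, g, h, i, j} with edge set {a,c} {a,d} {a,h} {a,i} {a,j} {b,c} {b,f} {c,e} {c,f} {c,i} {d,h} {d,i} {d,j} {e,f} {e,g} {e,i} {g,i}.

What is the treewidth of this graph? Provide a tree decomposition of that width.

Treewidth 2.
One such decomposition:
Bags: B1 = {c, e, i}  B2 = {a, c, i}  B3 = {c, e, f}  B4 = {a, d, i}  B5 = {e, g, i}  B6 = {a, d, j}  B7 = {a, d, h}  B8 = {b, c, f}
Tree: B1–B2, B1–B3, B2–B4, B1–B5, B4–B6, B4–B7, B3–B8

Each bag holds 3 vertices, so the decomposition has width 2, which upper-bounds the treewidth. On the other hand G contains the 3-clique {c, e, f}. A clique must lie in a single bag of any decomposition, so no decomposition can have width below 2. Combining the bounds, tw(G) = 2.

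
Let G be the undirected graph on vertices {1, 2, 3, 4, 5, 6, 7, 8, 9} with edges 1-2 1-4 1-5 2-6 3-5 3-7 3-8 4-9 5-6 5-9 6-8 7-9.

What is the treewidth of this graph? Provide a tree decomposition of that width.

Treewidth 3.
One optimal decomposition is:
Bags: B1 = {3, 6, 7, 8}  B2 = {3, 5, 6, 7}  B3 = {5, 6, 7, 9}  B4 = {2, 5, 6, 9}  B5 = {1, 2, 5, 9}  B6 = {1, 2, 4, 9}
Tree: B1–B2, B2–B3, B3–B4, B4–B5, B5–B6

Each bag holds 4 vertices, so the decomposition has width 3, which upper-bounds the treewidth. For the lower bound: the 4 vertex sets {3,7,8}, {6}, {5}, {1,2,4,9} are disjoint, each induces a connected subgraph, and every pair is joined by at least one edge of G. Contracting each set to a single vertex therefore yields K_{4} as a minor, and since treewidth is minor-monotone, tw(G) ≥ tw(K_{4}) = 3. Combining the bounds, tw(G) = 3.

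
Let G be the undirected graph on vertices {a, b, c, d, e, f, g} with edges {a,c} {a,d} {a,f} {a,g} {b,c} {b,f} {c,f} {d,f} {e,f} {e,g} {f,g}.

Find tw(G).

A width-2 tree decomposition is:
Bags: B1 = {e, f, g}  B2 = {a, f, g}  B3 = {a, c, f}  B4 = {a, d, f}  B5 = {b, c, f}
Tree: B1–B2, B2–B3, B2–B4, B3–B5
The largest bag has 3 vertices, giving width 2; this decomposition certifies tw(G) ≤ 2. Conversely, {e, f, g} is a clique of size 3, and the vertices of any clique must share a bag in every tree decomposition; so some bag has ≥ 3 vertices and tw(G) ≥ 2. Combining the bounds, tw(G) = 2.

2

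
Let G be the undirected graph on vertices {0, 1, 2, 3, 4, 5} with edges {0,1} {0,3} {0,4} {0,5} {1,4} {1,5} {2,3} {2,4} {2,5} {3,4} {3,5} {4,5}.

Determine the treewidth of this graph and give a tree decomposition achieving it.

Treewidth 3.
One optimal decomposition is:
Bags: B1 = {0, 3, 4, 5}  B2 = {0, 1, 4, 5}  B3 = {2, 3, 4, 5}
Tree: B1–B2, B1–B3

The largest bag has 4 vertices, giving width 3; this decomposition certifies tw(G) ≤ 3. On the other hand G contains the 4-clique {0, 1, 4, 5}. A clique must lie in a single bag of any decomposition, so no decomposition can have width below 3. Combining the bounds, tw(G) = 3.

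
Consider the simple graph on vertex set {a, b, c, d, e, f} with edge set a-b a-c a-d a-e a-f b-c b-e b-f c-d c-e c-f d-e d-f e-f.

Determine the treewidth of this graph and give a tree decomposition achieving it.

Treewidth 4.
One such decomposition:
Bags: B1 = {a, c, d, e, f}  B2 = {a, b, c, e, f}
Tree: B1–B2

The largest bag has 5 vertices, giving width 4; this decomposition certifies tw(G) ≤ 4. Conversely, {a, c, d, e, f} is a clique of size 5, and the vertices of any clique must share a bag in every tree decomposition; so some bag has ≥ 5 vertices and tw(G) ≥ 4. Hence tw(G) = 4 exactly.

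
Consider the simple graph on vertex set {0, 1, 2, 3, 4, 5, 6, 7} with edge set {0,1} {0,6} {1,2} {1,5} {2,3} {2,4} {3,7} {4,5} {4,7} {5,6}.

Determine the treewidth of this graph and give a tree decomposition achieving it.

The largest bag has 3 vertices, giving width 2; this decomposition certifies tw(G) ≤ 2. The edges 6–0–1–5–6 form a cycle, so G is not a tree and its treewidth is at least 2. Combining the bounds, tw(G) = 2.

Treewidth 2.
Bags: B1 = {0, 5, 6}  B2 = {0, 1, 5}  B3 = {1, 4, 5}  B4 = {1, 2, 4}  B5 = {2, 4, 7}  B6 = {2, 3, 7}
Tree: B1–B2, B2–B3, B3–B4, B4–B5, B5–B6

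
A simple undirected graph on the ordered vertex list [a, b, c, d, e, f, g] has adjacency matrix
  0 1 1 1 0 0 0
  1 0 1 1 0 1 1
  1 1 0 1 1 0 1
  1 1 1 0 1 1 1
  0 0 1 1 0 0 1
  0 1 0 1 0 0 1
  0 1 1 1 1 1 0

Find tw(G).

3

A width-3 tree decomposition is:
Bags: B1 = {c, d, e, g}  B2 = {b, c, d, g}  B3 = {a, b, c, d}  B4 = {b, d, f, g}
Tree: B1–B2, B2–B3, B2–B4
The largest bag has 4 vertices, giving width 3; this decomposition certifies tw(G) ≤ 3. For the lower bound, the 4 vertices {c, d, e, g} are pairwise adjacent, and any tree decomposition puts a clique entirely inside one bag — forcing width ≥ 3. Combining the bounds, tw(G) = 3.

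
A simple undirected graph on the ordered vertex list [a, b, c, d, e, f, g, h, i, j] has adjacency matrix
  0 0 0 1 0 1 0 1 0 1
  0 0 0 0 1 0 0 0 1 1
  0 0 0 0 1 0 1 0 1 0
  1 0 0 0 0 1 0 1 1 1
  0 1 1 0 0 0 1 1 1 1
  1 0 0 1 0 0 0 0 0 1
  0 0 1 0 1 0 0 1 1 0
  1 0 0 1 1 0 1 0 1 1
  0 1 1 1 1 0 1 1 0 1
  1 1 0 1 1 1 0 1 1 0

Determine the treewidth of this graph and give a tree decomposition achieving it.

Treewidth 3.
One optimal decomposition is:
Bags: B1 = {e, g, h, i}  B2 = {e, h, i, j}  B3 = {d, h, i, j}  B4 = {b, e, i, j}  B5 = {a, d, h, j}  B6 = {a, d, f, j}  B7 = {c, e, g, i}
Tree: B1–B2, B2–B3, B2–B4, B3–B5, B5–B6, B1–B7

The largest bag has 4 vertices, giving width 3; this decomposition certifies tw(G) ≤ 3. Conversely, {a, d, h, j} is a clique of size 4, and the vertices of any clique must share a bag in every tree decomposition; so some bag has ≥ 4 vertices and tw(G) ≥ 3. Therefore the treewidth is 3.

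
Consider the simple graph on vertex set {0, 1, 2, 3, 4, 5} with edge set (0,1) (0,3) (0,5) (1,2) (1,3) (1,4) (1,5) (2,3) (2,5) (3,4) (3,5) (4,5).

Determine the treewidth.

A width-3 tree decomposition is:
Bags: B1 = {1, 3, 4, 5}  B2 = {0, 1, 3, 5}  B3 = {1, 2, 3, 5}
Tree: B1–B2, B1–B3
The largest bag has 4 vertices, giving width 3; this decomposition certifies tw(G) ≤ 3. For the lower bound, the 4 vertices {0, 1, 3, 5} are pairwise adjacent, and any tree decomposition puts a clique entirely inside one bag — forcing width ≥ 3. Combining the bounds, tw(G) = 3.

3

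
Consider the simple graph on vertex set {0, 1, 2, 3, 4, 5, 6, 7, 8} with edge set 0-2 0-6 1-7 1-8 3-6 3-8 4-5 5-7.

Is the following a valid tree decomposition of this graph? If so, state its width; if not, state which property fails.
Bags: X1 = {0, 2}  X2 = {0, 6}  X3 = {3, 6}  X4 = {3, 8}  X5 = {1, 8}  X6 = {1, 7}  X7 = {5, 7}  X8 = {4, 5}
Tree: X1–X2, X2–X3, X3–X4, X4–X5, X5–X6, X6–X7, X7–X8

Yes; width 1.

Vertex coverage: the bags together contain {0, 1, 2, 3, 4, 5, 6, 7, 8}, the full vertex set. Edge coverage: each edge of G has both endpoints in at least one bag. Running intersection: for every vertex, the bags containing it form a connected subtree. All three properties hold, so this is a valid tree decomposition of width max|bag| − 1 = 1, and hence tw(G) ≤ 1.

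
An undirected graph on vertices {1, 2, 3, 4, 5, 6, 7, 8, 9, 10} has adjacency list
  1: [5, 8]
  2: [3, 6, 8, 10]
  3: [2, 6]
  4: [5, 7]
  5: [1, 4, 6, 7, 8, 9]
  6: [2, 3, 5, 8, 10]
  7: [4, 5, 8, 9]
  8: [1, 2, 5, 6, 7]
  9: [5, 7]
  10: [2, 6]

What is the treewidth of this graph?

2

A width-2 tree decomposition is:
Bags: B1 = {2, 6, 8}  B2 = {2, 6, 10}  B3 = {5, 6, 8}  B4 = {5, 7, 8}  B5 = {5, 7, 9}  B6 = {1, 5, 8}  B7 = {2, 3, 6}  B8 = {4, 5, 7}
Tree: B1–B2, B1–B3, B3–B4, B4–B5, B4–B6, B1–B7, B4–B8
Every bag has size at most 3, so the width is 3 − 1 = 2 and tw(G) ≤ 2. For the lower bound, the 3 vertices {2, 6, 10} are pairwise adjacent, and any tree decomposition puts a clique entirely inside one bag — forcing width ≥ 2. Therefore the treewidth is 2.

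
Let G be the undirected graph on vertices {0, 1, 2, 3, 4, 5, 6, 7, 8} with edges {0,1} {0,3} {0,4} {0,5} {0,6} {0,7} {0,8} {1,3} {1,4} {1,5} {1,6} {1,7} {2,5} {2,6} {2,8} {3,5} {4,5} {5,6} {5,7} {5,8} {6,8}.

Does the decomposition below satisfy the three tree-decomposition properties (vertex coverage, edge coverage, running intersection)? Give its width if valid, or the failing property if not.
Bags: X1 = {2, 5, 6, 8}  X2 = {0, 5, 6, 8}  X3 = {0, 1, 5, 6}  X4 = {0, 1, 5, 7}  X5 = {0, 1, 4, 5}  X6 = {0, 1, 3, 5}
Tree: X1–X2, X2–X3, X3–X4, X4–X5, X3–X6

Every vertex of G appears in some bag (union = {0, 1, 2, 3, 4, 5, 6, 7, 8}); every edge is covered by a bag; and for each vertex v the set of bags containing v is connected in the bag tree. The decomposition is therefore valid. The largest bag has 4 vertices, so the width is 3.

Yes; width 3.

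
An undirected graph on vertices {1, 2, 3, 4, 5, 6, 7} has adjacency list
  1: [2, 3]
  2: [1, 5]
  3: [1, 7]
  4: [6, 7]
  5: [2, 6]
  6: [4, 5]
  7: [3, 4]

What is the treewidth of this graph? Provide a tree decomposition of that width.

The largest bag has 3 vertices, giving width 2; this decomposition certifies tw(G) ≤ 2. For the lower bound, G contains the cycle 7–4–6–5–2–1–3–7, so G is not a forest; only forests have treewidth ≤ 1, hence tw(G) ≥ 2. Hence tw(G) = 2 exactly.

Treewidth 2.
One optimal decomposition is:
Bags: B1 = {4, 6, 7}  B2 = {5, 6, 7}  B3 = {2, 5, 7}  B4 = {1, 2, 7}  B5 = {1, 3, 7}
Tree: B1–B2, B2–B3, B3–B4, B4–B5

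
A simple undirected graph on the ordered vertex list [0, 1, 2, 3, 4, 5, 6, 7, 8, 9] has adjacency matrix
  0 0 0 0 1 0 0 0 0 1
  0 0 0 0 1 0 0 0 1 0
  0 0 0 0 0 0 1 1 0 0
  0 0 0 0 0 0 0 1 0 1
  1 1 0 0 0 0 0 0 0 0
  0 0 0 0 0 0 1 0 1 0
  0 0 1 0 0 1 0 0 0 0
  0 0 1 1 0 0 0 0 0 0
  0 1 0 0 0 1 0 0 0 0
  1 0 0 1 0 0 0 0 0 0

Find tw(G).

2

A width-2 tree decomposition is:
Bags: B1 = {0, 1, 4}  B2 = {0, 1, 9}  B3 = {1, 3, 9}  B4 = {1, 3, 7}  B5 = {1, 2, 7}  B6 = {1, 2, 6}  B7 = {1, 5, 6}  B8 = {1, 5, 8}
Tree: B1–B2, B2–B3, B3–B4, B4–B5, B5–B6, B6–B7, B7–B8
Each bag holds 3 vertices, so the decomposition has width 2, which upper-bounds the treewidth. For the lower bound, G contains the cycle 1–4–0–9–3–7–2–6–5–8–1, so G is not a forest; only forests have treewidth ≤ 1, hence tw(G) ≥ 2. Combining the bounds, tw(G) = 2.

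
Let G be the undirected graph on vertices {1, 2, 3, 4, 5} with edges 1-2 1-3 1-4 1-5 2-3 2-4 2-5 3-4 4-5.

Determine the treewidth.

A width-3 tree decomposition is:
Bags: B1 = {1, 2, 4, 5}  B2 = {1, 2, 3, 4}
Tree: B1–B2
Every bag has size at most 4, so the width is 4 − 1 = 3 and tw(G) ≤ 3. Conversely, {1, 2, 3, 4} is a clique of size 4, and the vertices of any clique must share a bag in every tree decomposition; so some bag has ≥ 4 vertices and tw(G) ≥ 3. Hence tw(G) = 3 exactly.

3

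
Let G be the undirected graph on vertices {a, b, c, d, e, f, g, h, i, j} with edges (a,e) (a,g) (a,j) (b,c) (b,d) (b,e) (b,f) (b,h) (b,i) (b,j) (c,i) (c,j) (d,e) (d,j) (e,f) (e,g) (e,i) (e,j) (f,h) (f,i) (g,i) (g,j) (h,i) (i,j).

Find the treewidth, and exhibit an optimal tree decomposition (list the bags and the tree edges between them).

Treewidth 3.
One optimal decomposition is:
Bags: B1 = {b, d, e, j}  B2 = {b, e, i, j}  B3 = {b, e, f, i}  B4 = {b, f, h, i}  B5 = {e, g, i, j}  B6 = {b, c, i, j}  B7 = {a, e, g, j}
Tree: B1–B2, B2–B3, B3–B4, B2–B5, B2–B6, B5–B7

The largest bag has 4 vertices, giving width 3; this decomposition certifies tw(G) ≤ 3. Conversely, {a, e, g, j} is a clique of size 4, and the vertices of any clique must share a bag in every tree decomposition; so some bag has ≥ 4 vertices and tw(G) ≥ 3. Therefore the treewidth is 3.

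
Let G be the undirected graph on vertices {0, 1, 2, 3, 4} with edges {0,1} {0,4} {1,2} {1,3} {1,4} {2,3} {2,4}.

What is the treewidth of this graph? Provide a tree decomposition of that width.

Each bag holds 3 vertices, so the decomposition has width 2, which upper-bounds the treewidth. Conversely, {0, 1, 4} is a clique of size 3, and the vertices of any clique must share a bag in every tree decomposition; so some bag has ≥ 3 vertices and tw(G) ≥ 2. The upper and lower bounds meet at 2, so that is the treewidth.

Treewidth 2.
One such decomposition:
Bags: B1 = {0, 1, 4}  B2 = {1, 2, 4}  B3 = {1, 2, 3}
Tree: B1–B2, B2–B3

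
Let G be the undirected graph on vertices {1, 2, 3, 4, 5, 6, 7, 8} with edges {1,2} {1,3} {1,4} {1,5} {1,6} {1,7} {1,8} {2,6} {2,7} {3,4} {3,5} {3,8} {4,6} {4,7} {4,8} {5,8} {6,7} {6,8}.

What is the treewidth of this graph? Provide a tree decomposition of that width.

The largest bag has 4 vertices, giving width 3; this decomposition certifies tw(G) ≤ 3. For the lower bound, the 4 vertices {1, 2, 6, 7} are pairwise adjacent, and any tree decomposition puts a clique entirely inside one bag — forcing width ≥ 3. Combining the bounds, tw(G) = 3.

Treewidth 3.
One such decomposition:
Bags: B1 = {1, 3, 4, 8}  B2 = {1, 3, 5, 8}  B3 = {1, 4, 6, 8}  B4 = {1, 4, 6, 7}  B5 = {1, 2, 6, 7}
Tree: B1–B2, B1–B3, B3–B4, B4–B5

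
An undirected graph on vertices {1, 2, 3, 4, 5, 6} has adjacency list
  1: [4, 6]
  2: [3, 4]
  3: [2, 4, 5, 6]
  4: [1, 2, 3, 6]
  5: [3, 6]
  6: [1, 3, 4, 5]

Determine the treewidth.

A width-2 tree decomposition is:
Bags: B1 = {3, 4, 6}  B2 = {1, 4, 6}  B3 = {2, 3, 4}  B4 = {3, 5, 6}
Tree: B1–B2, B1–B3, B1–B4
The largest bag has 3 vertices, giving width 2; this decomposition certifies tw(G) ≤ 2. Conversely, {1, 4, 6} is a clique of size 3, and the vertices of any clique must share a bag in every tree decomposition; so some bag has ≥ 3 vertices and tw(G) ≥ 2. Hence tw(G) = 2 exactly.

2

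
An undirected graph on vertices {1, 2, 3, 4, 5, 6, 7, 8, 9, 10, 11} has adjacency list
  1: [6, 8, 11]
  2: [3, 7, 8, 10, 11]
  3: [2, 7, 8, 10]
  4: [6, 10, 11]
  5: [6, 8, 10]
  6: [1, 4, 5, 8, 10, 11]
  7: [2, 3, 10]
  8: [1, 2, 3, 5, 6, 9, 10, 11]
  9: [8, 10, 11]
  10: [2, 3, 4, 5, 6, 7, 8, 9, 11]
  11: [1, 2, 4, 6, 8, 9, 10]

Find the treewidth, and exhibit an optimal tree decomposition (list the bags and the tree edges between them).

Treewidth 3.
Bags: B1 = {6, 8, 10, 11}  B2 = {2, 8, 10, 11}  B3 = {2, 3, 8, 10}  B4 = {1, 6, 8, 11}  B5 = {8, 9, 10, 11}  B6 = {4, 6, 10, 11}  B7 = {5, 6, 8, 10}  B8 = {2, 3, 7, 10}
Tree: B1–B2, B2–B3, B1–B4, B2–B5, B1–B6, B1–B7, B3–B8

Every bag has size at most 4, so the width is 4 − 1 = 3 and tw(G) ≤ 3. On the other hand G contains the 4-clique {1, 6, 8, 11}. A clique must lie in a single bag of any decomposition, so no decomposition can have width below 3. The upper and lower bounds meet at 3, so that is the treewidth.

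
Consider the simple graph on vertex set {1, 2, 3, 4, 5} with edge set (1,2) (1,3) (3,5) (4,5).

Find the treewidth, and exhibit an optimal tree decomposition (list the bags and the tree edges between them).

Treewidth 1.
One such decomposition:
Bags: B1 = {3, 5}  B2 = {1, 3}  B3 = {1, 2}  B4 = {4, 5}
Tree: B1–B2, B2–B3, B1–B4

The largest bag has 2 vertices, giving width 1; this decomposition certifies tw(G) ≤ 1. Since G has at least one edge (e.g. 5–3), it is not an edgeless graph, so tw(G) ≥ 1. Combining the bounds, tw(G) = 1.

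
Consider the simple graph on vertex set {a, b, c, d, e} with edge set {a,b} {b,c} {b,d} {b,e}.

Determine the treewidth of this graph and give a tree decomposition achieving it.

Treewidth 1.
One such decomposition:
Bags: B1 = {b, e}  B2 = {a, b}  B3 = {b, c}  B4 = {b, d}
Tree: B1–B2, B2–B3, B1–B4

Every bag has size at most 2, so the width is 2 − 1 = 1 and tw(G) ≤ 1. Any graph with an edge has treewidth ≥ 1, and G has the edge e–b. The upper and lower bounds meet at 1, so that is the treewidth.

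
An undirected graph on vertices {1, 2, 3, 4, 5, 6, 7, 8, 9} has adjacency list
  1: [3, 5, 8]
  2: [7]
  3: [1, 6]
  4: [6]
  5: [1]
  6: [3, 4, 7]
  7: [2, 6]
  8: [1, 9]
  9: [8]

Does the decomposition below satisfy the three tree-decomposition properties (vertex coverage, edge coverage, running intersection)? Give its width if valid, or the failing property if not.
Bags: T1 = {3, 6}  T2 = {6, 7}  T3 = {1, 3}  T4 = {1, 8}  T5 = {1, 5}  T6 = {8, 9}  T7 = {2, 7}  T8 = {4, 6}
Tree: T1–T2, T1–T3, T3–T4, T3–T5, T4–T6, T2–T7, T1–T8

Yes; width 1.

Every vertex of G appears in some bag (union = {1, 2, 3, 4, 5, 6, 7, 8, 9}); every edge is covered by a bag; and for each vertex v the set of bags containing v is connected in the bag tree. The decomposition is therefore valid. The largest bag has 2 vertices, so the width is 1.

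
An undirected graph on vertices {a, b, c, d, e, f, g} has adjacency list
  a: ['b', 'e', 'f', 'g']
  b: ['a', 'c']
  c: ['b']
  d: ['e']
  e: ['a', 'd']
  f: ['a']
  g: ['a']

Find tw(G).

1

A width-1 tree decomposition is:
Bags: B1 = {a, b}  B2 = {b, c}  B3 = {a, f}  B4 = {a, e}  B5 = {d, e}  B6 = {a, g}
Tree: B1–B2, B1–B3, B1–B4, B4–B5, B3–B6
Every bag has size at most 2, so the width is 2 − 1 = 1 and tw(G) ≤ 1. Any graph with an edge has treewidth ≥ 1, and G has the edge b–a. Combining the bounds, tw(G) = 1.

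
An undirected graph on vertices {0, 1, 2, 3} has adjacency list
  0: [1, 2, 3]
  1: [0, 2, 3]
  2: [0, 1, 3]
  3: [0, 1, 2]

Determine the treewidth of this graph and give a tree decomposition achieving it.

With just one bag of size 4, the width is 4 − 1 = 3, so tw(G) ≤ 3. For the lower bound, the 4 vertices {0, 1, 2, 3} are pairwise adjacent, and any tree decomposition puts a clique entirely inside one bag — forcing width ≥ 3. Therefore the treewidth is 3.

Treewidth 3.
Bags: B1 = {0, 1, 2, 3}
Tree: (single bag)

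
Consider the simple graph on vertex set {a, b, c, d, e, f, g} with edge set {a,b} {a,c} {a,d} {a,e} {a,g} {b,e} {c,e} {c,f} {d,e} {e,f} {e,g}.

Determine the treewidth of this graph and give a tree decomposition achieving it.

Treewidth 2.
One such decomposition:
Bags: B1 = {a, c, e}  B2 = {c, e, f}  B3 = {a, d, e}  B4 = {a, b, e}  B5 = {a, e, g}
Tree: B1–B2, B1–B3, B3–B4, B1–B5

Every bag has size at most 3, so the width is 3 − 1 = 2 and tw(G) ≤ 2. For the lower bound, the 3 vertices {a, d, e} are pairwise adjacent, and any tree decomposition puts a clique entirely inside one bag — forcing width ≥ 2. Combining the bounds, tw(G) = 2.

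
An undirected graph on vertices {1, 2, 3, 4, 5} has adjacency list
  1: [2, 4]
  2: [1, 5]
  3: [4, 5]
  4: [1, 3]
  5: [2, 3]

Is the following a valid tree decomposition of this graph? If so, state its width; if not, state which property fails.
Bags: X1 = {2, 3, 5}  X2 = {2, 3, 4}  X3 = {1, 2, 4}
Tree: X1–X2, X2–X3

Checking the three conditions: (i) the bags cover all of {1, 2, 3, 4, 5}; (ii) for each edge, some bag contains both endpoints; (iii) the bags containing any fixed vertex form a subtree. All hold, so the decomposition is valid with width 3 − 1 = 2.

Yes; width 2.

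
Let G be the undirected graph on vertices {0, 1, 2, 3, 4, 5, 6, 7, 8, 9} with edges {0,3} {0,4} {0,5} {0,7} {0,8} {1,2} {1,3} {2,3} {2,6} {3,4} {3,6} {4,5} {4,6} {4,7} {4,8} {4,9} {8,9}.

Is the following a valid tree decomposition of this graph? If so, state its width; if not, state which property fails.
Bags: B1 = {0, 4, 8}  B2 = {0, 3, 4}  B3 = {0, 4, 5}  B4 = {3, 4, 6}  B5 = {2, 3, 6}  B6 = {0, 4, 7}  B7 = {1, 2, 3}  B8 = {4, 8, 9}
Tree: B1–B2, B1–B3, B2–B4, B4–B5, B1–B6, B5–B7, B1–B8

Checking the three conditions: (i) the bags cover all of {0, 1, 2, 3, 4, 5, 6, 7, 8, 9}; (ii) for each edge, some bag contains both endpoints; (iii) the bags containing any fixed vertex form a subtree. All hold, so the decomposition is valid with width 3 − 1 = 2.

Yes; width 2.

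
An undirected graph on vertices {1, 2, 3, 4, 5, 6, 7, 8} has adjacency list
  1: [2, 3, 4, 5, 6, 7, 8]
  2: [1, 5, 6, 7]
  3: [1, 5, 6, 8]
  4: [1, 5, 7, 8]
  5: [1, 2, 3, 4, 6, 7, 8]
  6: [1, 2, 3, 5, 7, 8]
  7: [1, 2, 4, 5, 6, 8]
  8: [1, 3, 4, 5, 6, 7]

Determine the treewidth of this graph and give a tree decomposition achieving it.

The largest bag has 5 vertices, giving width 4; this decomposition certifies tw(G) ≤ 4. On the other hand G contains the 5-clique {1, 4, 5, 7, 8}. A clique must lie in a single bag of any decomposition, so no decomposition can have width below 4. Combining the bounds, tw(G) = 4.

Treewidth 4.
One optimal decomposition is:
Bags: B1 = {1, 5, 6, 7, 8}  B2 = {1, 2, 5, 6, 7}  B3 = {1, 4, 5, 7, 8}  B4 = {1, 3, 5, 6, 8}
Tree: B1–B2, B1–B3, B1–B4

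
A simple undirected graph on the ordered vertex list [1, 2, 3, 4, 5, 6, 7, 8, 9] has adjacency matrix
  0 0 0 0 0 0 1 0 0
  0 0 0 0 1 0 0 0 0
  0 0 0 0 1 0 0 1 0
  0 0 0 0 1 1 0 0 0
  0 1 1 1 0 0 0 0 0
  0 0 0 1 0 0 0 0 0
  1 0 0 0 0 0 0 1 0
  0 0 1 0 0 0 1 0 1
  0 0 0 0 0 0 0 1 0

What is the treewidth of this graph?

A width-1 tree decomposition is:
Bags: B1 = {3, 5}  B2 = {4, 5}  B3 = {3, 8}  B4 = {2, 5}  B5 = {7, 8}  B6 = {8, 9}  B7 = {1, 7}  B8 = {4, 6}
Tree: B1–B2, B1–B3, B1–B4, B3–B5, B3–B6, B5–B7, B2–B8
Every bag has size at most 2, so the width is 2 − 1 = 1 and tw(G) ≤ 1. Since G has at least one edge (e.g. 3–5), it is not an edgeless graph, so tw(G) ≥ 1. Hence tw(G) = 1 exactly.

1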